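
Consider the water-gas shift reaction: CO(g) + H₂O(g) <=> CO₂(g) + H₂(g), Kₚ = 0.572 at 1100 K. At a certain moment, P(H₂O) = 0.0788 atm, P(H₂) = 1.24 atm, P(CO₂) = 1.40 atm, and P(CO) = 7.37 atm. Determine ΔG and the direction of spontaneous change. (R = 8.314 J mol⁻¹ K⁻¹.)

ΔG = 15.1 kJ/mol; the forward reaction is non-spontaneous

Qₚ = P(CO₂)·P(H₂) / (P(CO)·P(H₂O)) = (1.40)·(1.24) / ((7.37)·(0.0788)) = 2.99
ΔG = RT ln(Qₚ/Kₚ) = (8.314 J mol⁻¹ K⁻¹)(1100 K) × ln(2.99/0.572)
   = (9.145 kJ/mol)(1.654) = 15.1 kJ/mol
ΔG > 0, so the forward reaction is non-spontaneous (proceeds in reverse).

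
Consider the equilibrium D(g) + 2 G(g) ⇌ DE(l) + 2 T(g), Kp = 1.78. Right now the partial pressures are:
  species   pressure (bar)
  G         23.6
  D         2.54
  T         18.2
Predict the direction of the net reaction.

(DE is a pure liquid — omitted from Qp.)
Qp = P(T)² / (P(D)·P(G)²) = (18.2)² / ((2.54)·(23.6)²) = 0.234
Qp = 0.234 < Kp = 1.78, so the forward reaction proceeds.

to the right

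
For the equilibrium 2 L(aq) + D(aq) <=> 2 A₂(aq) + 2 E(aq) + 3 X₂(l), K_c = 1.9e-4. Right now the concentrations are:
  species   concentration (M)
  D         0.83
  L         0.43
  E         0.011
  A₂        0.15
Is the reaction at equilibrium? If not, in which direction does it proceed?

(X₂ is a pure liquid — omitted from Q_c.)
Q_c = [A₂]²·[E]² / ([L]²·[D]) = (0.15)²·(0.011)² / ((0.43)²·(0.83)) = 1.8e-5
Q_c = 1.8e-5 < K_c = 1.9e-4, so the forward reaction proceeds.

in the forward direction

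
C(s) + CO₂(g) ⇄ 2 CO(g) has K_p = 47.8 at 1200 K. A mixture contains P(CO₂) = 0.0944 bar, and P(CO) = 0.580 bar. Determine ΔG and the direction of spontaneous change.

(C is a pure solid — omitted from Q_p.)
Q_p = P(CO)² / P(CO₂) = (0.580)² / (0.0944) = 3.56
ΔG = RT ln(Q_p/K_p) = (8.314 J mol⁻¹ K⁻¹)(1200 K) × ln(3.56/47.8)
   = (9.977 kJ/mol)(-2.597) = -25.9 kJ/mol
ΔG < 0, so the forward reaction is spontaneous (proceeds forward).

ΔG = -25.9 kJ/mol; the forward reaction is spontaneous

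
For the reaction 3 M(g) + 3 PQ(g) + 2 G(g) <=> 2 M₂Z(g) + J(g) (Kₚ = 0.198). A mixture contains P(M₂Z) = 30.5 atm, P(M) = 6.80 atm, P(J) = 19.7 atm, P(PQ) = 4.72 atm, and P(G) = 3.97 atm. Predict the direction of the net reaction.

toward products

Qₚ = P(M₂Z)²·P(J) / (P(M)³·P(PQ)³·P(G)²) = (30.5)²·(19.7) / ((6.80)³·(4.72)³·(3.97)²) = 0.0352
Qₚ = 0.0352 < Kₚ = 0.198, so the forward reaction proceeds.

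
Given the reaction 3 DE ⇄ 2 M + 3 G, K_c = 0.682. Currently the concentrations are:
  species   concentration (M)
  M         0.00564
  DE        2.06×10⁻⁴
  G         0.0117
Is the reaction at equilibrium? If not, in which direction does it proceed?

reverse (toward reactants)

Q_c = [M]²·[G]³ / [DE]³ = (0.00564)²·(0.0117)³ / (2.06×10⁻⁴)³ = 5.83
Q_c = 5.83 > K_c = 0.682, so the reverse reaction proceeds.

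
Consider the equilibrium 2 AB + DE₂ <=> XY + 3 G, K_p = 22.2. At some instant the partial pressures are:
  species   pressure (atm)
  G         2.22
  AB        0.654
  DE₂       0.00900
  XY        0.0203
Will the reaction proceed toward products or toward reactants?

Q_p = P(XY)·P(G)³ / (P(AB)²·P(DE₂)) = (0.0203)·(2.22)³ / ((0.654)²·(0.00900)) = 57.7
Q_p = 57.7 > K_p = 22.2, so the reverse reaction proceeds.

toward reactants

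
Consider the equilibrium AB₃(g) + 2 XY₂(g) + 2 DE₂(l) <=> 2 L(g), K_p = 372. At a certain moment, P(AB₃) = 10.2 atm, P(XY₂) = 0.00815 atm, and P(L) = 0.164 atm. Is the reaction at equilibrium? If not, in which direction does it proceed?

(DE₂ is a pure liquid — omitted from Q_p.)
Q_p = P(L)² / (P(AB₃)·P(XY₂)²) = (0.164)² / ((10.2)·(0.00815)²) = 39.7
Q_p = 39.7 < K_p = 372, so the forward reaction proceeds.

toward products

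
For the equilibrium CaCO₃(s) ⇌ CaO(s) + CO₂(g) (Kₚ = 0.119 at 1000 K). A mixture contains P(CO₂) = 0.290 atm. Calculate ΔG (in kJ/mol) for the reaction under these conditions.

(CaCO₃, CaO are pure solids — omitted from Qₚ.)
Qₚ = P(CO₂) = 0.290
ΔG = RT ln(Qₚ/Kₚ) = (8.314 J mol⁻¹ K⁻¹)(1000 K) × ln(0.290/0.119)
   = (8.314 kJ/mol)(0.8908) = 7.41 kJ/mol
ΔG > 0, so the forward reaction is non-spontaneous (proceeds in reverse).

ΔG = 7.41 kJ/mol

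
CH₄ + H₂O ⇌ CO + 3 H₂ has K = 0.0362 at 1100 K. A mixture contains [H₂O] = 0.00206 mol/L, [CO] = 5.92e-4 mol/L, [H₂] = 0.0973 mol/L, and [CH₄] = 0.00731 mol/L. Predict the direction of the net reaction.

Q = [CO]·[H₂]³ / ([CH₄]·[H₂O]) = (5.92e-4)·(0.0973)³ / ((0.00731)·(0.00206)) = 0.0362
Q = 0.0362 = K, so the system is already at equilibrium.

at equilibrium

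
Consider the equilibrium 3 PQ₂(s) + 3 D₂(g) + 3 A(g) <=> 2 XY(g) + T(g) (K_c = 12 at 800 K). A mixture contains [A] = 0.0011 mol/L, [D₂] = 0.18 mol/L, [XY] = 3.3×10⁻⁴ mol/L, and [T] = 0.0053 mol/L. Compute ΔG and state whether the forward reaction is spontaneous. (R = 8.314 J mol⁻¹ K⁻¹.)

ΔG = 12.1 kJ/mol; the forward reaction is non-spontaneous

(PQ₂ is a pure solid — omitted from Q_c.)
Q_c = [XY]²·[T] / ([D₂]³·[A]³) = (3.3×10⁻⁴)²·(0.0053) / ((0.18)³·(0.0011)³) = 74.4
ΔG = RT ln(Q_c/K_c) = (8.314 J mol⁻¹ K⁻¹)(800 K) × ln(74.4/12)
   = (6.651 kJ/mol)(1.825) = 12.1 kJ/mol
ΔG > 0, so the forward reaction is non-spontaneous (proceeds in reverse).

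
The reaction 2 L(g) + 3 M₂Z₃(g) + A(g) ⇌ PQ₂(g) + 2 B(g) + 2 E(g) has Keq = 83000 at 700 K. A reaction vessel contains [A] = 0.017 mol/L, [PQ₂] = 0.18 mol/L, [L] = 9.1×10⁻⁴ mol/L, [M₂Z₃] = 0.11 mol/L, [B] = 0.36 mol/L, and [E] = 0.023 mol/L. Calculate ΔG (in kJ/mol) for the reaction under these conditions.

ΔG = 12.1 kJ/mol

Q = [PQ₂]·[B]²·[E]² / ([L]²·[M₂Z₃]³·[A]) = (0.18)·(0.36)²·(0.023)² / ((9.1×10⁻⁴)²·(0.11)³·(0.017)) = 6.59×10⁵
ΔG = RT ln(Q/Keq) = (8.314 J mol⁻¹ K⁻¹)(700 K) × ln(6.59×10⁵/83000)
   = (5.820 kJ/mol)(2.072) = 12.1 kJ/mol
ΔG > 0, so the forward reaction is non-spontaneous (proceeds in reverse).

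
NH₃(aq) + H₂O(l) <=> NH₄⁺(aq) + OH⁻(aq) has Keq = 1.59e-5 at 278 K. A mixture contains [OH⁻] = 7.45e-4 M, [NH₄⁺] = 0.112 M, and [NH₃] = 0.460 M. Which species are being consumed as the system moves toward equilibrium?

(H₂O is a pure liquid — omitted from Q.)
Q = [NH₄⁺]·[OH⁻] / [NH₃] = (0.112)·(7.45e-4) / (0.460) = 1.81e-4
Q = 1.81e-4 > Keq = 1.59e-5: net reverse reaction.

NH₄⁺, OH⁻ (products)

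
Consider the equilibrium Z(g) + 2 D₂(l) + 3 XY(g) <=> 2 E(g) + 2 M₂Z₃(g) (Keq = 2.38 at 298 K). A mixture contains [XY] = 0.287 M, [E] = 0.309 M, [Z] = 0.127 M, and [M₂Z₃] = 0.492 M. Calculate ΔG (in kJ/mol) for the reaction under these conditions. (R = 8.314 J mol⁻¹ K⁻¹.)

ΔG = 2.91 kJ/mol

(D₂ is a pure liquid — omitted from Q.)
Q = [E]²·[M₂Z₃]² / ([Z]·[XY]³) = (0.309)²·(0.492)² / ((0.127)·(0.287)³) = 7.70
ΔG = RT ln(Q/Keq) = (8.314 J mol⁻¹ K⁻¹)(298 K) × ln(7.70/2.38)
   = (2.478 kJ/mol)(1.174) = 2.91 kJ/mol
ΔG > 0, so the forward reaction is non-spontaneous (proceeds in reverse).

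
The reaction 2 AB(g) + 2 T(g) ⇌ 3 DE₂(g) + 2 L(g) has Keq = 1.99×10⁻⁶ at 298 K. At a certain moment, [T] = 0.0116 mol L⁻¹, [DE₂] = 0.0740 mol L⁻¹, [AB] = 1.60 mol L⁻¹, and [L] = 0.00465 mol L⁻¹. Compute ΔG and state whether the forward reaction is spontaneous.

ΔG = 6.31 kJ/mol; the forward reaction is non-spontaneous

Q = [DE₂]³·[L]² / ([AB]²·[T]²) = (0.0740)³·(0.00465)² / ((1.60)²·(0.0116)²) = 2.54×10⁻⁵
ΔG = RT ln(Q/Keq) = (8.314 J mol⁻¹ K⁻¹)(298 K) × ln(2.54×10⁻⁵/1.99×10⁻⁶)
   = (2.478 kJ/mol)(2.547) = 6.31 kJ/mol
ΔG > 0, so the forward reaction is non-spontaneous (proceeds in reverse).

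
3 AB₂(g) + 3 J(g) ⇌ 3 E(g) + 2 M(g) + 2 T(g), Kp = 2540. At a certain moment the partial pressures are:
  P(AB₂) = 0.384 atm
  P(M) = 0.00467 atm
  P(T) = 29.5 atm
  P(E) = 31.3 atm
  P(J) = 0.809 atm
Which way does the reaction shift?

Qp = P(E)³·P(M)²·P(T)² / (P(AB₂)³·P(J)³) = (31.3)³·(0.00467)²·(29.5)² / ((0.384)³·(0.809)³) = 19400
Qp = 19400 > Kp = 2540, so the reverse reaction proceeds.

reverse (toward reactants)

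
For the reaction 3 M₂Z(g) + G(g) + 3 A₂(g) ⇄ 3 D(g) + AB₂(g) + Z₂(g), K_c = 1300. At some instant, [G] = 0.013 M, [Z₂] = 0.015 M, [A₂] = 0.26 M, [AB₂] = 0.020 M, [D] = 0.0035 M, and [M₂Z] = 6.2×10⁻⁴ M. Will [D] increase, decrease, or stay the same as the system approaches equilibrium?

Q_c = [D]³·[AB₂]·[Z₂] / ([M₂Z]³·[G]·[A₂]³) = (0.0035)³·(0.020)·(0.015) / ((6.2×10⁻⁴)³·(0.013)·(0.26)³) = 240
Q_c = 240 < K_c = 1300: net forward reaction.
D is a product, so it increases.

increase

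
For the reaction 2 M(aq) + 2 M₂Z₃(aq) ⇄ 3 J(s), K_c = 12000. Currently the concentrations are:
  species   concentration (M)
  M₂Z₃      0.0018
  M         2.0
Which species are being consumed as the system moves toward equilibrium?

(J is a pure solid — omitted from Q_c.)
Q_c = 1 / ([M]²·[M₂Z₃]²) = 1 / ((2.0)²·(0.0018)²) = 77000
Q_c = 77000 > K_c = 12000: net reverse reaction.

J (products)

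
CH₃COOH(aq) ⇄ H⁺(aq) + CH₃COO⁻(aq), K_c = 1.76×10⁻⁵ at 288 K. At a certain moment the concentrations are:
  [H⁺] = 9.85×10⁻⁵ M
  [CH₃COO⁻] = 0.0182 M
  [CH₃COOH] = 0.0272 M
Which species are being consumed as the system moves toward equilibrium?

H⁺, CH₃COO⁻ (products)

Q_c = [H⁺]·[CH₃COO⁻] / [CH₃COOH] = (9.85×10⁻⁵)·(0.0182) / (0.0272) = 6.59×10⁻⁵
Q_c = 6.59×10⁻⁵ > K_c = 1.76×10⁻⁵: net reverse reaction.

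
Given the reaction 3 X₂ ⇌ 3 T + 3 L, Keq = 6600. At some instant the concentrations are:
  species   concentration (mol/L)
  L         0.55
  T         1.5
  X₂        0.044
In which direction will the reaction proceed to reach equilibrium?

Q = [T]³·[L]³ / [X₂]³ = (1.5)³·(0.55)³ / (0.044)³ = 6600
Q = 6600 = Keq, so the system is already at equilibrium.

no net change (already at equilibrium)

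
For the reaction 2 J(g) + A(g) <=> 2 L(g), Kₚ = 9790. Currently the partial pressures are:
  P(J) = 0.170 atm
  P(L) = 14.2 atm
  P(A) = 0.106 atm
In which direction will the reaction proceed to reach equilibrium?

Qₚ = P(L)² / (P(J)²·P(A)) = (14.2)² / ((0.170)²·(0.106)) = 65800
Qₚ = 65800 > Kₚ = 9790, so the reverse reaction proceeds.

reverse (toward reactants)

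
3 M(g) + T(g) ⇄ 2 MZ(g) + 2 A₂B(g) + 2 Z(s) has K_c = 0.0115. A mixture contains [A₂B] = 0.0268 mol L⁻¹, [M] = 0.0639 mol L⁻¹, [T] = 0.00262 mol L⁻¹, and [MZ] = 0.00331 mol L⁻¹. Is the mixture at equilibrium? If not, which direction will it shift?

(Z is a pure solid — omitted from Q_c.)
Q_c = [MZ]²·[A₂B]² / ([M]³·[T]) = (0.00331)²·(0.0268)² / ((0.0639)³·(0.00262)) = 0.0115
Q_c = 0.0115 = K_c; the system is at equilibrium.

yes, at equilibrium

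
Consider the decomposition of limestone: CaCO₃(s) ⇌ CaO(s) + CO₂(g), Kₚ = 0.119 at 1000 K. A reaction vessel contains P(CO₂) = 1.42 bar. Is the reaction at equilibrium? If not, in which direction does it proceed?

to the left

(CaCO₃, CaO are pure solids — omitted from Qₚ.)
Qₚ = P(CO₂) = 1.42
Qₚ = 1.42 > Kₚ = 0.119, so the reverse reaction proceeds.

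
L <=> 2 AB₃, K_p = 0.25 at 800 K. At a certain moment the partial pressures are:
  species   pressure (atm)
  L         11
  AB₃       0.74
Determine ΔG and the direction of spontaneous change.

Q_p = P(AB₃)² / P(L) = (0.74)² / (11) = 0.0498
ΔG = RT ln(Q_p/K_p) = (8.314 J mol⁻¹ K⁻¹)(800 K) × ln(0.0498/0.25)
   = (6.651 kJ/mol)(-1.613) = -10.7 kJ/mol
ΔG < 0, so the forward reaction is spontaneous (proceeds forward).

ΔG = -10.7 kJ/mol; the forward reaction is spontaneous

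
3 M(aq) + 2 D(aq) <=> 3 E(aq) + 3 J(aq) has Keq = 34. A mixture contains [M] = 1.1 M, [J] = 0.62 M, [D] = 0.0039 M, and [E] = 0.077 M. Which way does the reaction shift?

to the right

Q = [E]³·[J]³ / ([M]³·[D]²) = (0.077)³·(0.62)³ / ((1.1)³·(0.0039)²) = 5.4
Q = 5.4 < Keq = 34, so the forward reaction proceeds.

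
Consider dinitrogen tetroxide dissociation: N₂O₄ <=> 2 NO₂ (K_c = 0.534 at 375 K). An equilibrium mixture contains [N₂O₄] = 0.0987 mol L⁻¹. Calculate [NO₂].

[NO₂] = 0.230 mol L⁻¹

At equilibrium, K_c = [NO₂]² / [N₂O₄] = 0.534.
([NO₂])² / (0.0987) = 0.534
[NO₂]² = 0.0527 ⇒ [NO₂] = 0.230 mol L⁻¹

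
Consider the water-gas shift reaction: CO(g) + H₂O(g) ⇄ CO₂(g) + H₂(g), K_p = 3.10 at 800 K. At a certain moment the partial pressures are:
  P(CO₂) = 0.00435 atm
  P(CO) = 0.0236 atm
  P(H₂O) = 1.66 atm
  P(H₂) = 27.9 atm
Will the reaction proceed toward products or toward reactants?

neither direction; the system is at equilibrium

Q_p = P(CO₂)·P(H₂) / (P(CO)·P(H₂O)) = (0.00435)·(27.9) / ((0.0236)·(1.66)) = 3.10
Q_p = 3.10 = K_p, so the system is already at equilibrium.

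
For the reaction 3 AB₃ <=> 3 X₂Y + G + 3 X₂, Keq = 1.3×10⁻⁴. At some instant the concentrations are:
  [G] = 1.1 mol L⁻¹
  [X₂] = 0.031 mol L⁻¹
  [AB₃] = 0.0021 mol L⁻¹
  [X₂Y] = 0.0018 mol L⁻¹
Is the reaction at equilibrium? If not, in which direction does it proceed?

to the right

Q = [X₂Y]³·[G]·[X₂]³ / [AB₃]³ = (0.0018)³·(1.1)·(0.031)³ / (0.0021)³ = 2.1×10⁻⁵
Q = 2.1×10⁻⁵ < Keq = 1.3×10⁻⁴, so the forward reaction proceeds.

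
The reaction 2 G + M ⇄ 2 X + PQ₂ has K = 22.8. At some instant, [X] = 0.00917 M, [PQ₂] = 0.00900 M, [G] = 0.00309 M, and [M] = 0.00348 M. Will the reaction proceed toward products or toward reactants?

Q = [X]²·[PQ₂] / ([G]²·[M]) = (0.00917)²·(0.00900) / ((0.00309)²·(0.00348)) = 22.8
Q = 22.8 = K, so the system is already at equilibrium.

no net change (already at equilibrium)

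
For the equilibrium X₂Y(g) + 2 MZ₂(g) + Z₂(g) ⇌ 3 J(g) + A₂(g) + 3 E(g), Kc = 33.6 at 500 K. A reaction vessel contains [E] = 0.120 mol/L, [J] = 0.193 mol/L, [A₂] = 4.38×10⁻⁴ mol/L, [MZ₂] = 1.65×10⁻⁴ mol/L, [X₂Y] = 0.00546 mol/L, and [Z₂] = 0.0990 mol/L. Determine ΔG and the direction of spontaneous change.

ΔG = 9.97 kJ/mol; the forward reaction is non-spontaneous

Qc = [J]³·[A₂]·[E]³ / ([X₂Y]·[MZ₂]²·[Z₂]) = (0.193)³·(4.38×10⁻⁴)·(0.120)³ / ((0.00546)·(1.65×10⁻⁴)²·(0.0990)) = 370
ΔG = RT ln(Qc/Kc) = (8.314 J mol⁻¹ K⁻¹)(500 K) × ln(370/33.6)
   = (4.157 kJ/mol)(2.399) = 9.97 kJ/mol
ΔG > 0, so the forward reaction is non-spontaneous (proceeds in reverse).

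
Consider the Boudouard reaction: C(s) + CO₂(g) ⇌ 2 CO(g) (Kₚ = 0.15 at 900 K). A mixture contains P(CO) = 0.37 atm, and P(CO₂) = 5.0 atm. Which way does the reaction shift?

in the forward direction

(C is a pure solid — omitted from Qₚ.)
Qₚ = P(CO)² / P(CO₂) = (0.37)² / (5.0) = 0.027
Qₚ = 0.027 < Kₚ = 0.15, so the forward reaction proceeds.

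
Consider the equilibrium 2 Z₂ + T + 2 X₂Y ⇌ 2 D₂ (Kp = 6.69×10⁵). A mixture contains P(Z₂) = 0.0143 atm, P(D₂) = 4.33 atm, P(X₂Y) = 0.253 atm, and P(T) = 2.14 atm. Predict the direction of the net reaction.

Qp = P(D₂)² / (P(Z₂)²·P(T)·P(X₂Y)²) = (4.33)² / ((0.0143)²·(2.14)·(0.253)²) = 6.69×10⁵
Qp = 6.69×10⁵ = Kp, so the system is already at equilibrium.

at equilibrium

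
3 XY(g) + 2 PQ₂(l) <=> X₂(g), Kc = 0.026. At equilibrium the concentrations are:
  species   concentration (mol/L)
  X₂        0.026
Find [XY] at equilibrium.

(PQ₂ is a pure liquid — omitted from Kc.)
At equilibrium, Kc = [X₂] / [XY]³ = 0.026.
(0.026) / ([XY])³ = 0.026
[XY]³ = 1.00 ⇒ [XY] = 1.0 mol/L

[XY] = 1.0 mol/L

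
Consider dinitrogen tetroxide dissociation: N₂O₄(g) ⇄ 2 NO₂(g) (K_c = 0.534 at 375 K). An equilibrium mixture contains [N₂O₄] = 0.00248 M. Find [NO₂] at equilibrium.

At equilibrium, K_c = [NO₂]² / [N₂O₄] = 0.534.
([NO₂])² / (0.00248) = 0.534
[NO₂]² = 0.00132 ⇒ [NO₂] = 0.0364 M

[NO₂] = 0.0364 M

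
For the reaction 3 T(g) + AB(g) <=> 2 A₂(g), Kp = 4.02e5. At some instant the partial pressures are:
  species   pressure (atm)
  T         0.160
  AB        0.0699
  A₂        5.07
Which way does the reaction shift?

Qp = P(A₂)² / (P(T)³·P(AB)) = (5.07)² / ((0.160)³·(0.0699)) = 89800
Qp = 89800 < Kp = 4.02e5, so the forward reaction proceeds.

to the right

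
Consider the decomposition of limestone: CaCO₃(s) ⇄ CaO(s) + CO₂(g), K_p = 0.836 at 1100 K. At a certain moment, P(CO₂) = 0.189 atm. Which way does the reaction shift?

(CaCO₃, CaO are pure solids — omitted from Q_p.)
Q_p = P(CO₂) = 0.189
Q_p = 0.189 < K_p = 0.836, so the forward reaction proceeds.

to the right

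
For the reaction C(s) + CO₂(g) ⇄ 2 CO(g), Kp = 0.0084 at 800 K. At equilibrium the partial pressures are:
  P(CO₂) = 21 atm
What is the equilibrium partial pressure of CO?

(C is a pure solid — omitted from Kp.)
At equilibrium, Kp = P(CO)² / P(CO₂) = 0.0084.
(P(CO))² / (21) = 0.0084
P(CO)² = 0.176 ⇒ P(CO) = 0.42 atm

P(CO) = 0.42 atm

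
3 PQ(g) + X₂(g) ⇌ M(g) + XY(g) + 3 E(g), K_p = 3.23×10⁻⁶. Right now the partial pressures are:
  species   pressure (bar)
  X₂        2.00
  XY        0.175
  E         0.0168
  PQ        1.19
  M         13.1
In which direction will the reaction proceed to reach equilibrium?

no net change (already at equilibrium)

Q_p = P(M)·P(XY)·P(E)³ / (P(PQ)³·P(X₂)) = (13.1)·(0.175)·(0.0168)³ / ((1.19)³·(2.00)) = 3.23×10⁻⁶
Q_p = 3.23×10⁻⁶ = K_p, so the system is already at equilibrium.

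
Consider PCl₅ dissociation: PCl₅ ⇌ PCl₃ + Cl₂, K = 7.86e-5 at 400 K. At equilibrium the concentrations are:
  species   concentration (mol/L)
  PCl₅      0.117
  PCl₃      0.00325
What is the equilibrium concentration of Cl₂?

[Cl₂] = 0.00283 mol/L

At equilibrium, K = [PCl₃]·[Cl₂] / [PCl₅] = 7.86e-5.
(0.00325)·([Cl₂]) / (0.117) = 7.86e-5
[Cl₂] = 0.00283 mol/L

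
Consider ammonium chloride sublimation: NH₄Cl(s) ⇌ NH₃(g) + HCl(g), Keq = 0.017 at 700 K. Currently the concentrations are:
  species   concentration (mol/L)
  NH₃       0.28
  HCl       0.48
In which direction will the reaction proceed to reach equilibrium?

in the reverse direction

(NH₄Cl is a pure solid — omitted from Q.)
Q = [NH₃]·[HCl] = (0.28)·(0.48) = 0.13
Q = 0.13 > Keq = 0.017, so the reverse reaction proceeds.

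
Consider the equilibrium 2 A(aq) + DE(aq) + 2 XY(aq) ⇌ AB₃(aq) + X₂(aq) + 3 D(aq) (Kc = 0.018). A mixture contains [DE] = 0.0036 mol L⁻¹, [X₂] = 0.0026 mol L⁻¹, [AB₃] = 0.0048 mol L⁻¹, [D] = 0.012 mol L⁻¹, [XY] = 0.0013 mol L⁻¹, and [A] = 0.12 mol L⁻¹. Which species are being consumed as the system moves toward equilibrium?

Qc = [AB₃]·[X₂]·[D]³ / ([A]²·[DE]·[XY]²) = (0.0048)·(0.0026)·(0.012)³ / ((0.12)²·(0.0036)·(0.0013)²) = 0.25
Qc = 0.25 > Kc = 0.018: net reverse reaction.

AB₃, X₂, D (products)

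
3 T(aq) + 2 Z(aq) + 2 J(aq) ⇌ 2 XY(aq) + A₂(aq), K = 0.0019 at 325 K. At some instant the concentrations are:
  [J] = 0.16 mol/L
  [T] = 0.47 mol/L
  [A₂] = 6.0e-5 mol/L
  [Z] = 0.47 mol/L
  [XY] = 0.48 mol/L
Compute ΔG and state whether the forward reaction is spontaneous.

Q = [XY]²·[A₂] / ([T]³·[Z]²·[J]²) = (0.48)²·(6.0e-5) / ((0.47)³·(0.47)²·(0.16)²) = 0.0235
ΔG = RT ln(Q/K) = (8.314 J mol⁻¹ K⁻¹)(325 K) × ln(0.0235/0.0019)
   = (2.702 kJ/mol)(2.515) = 6.80 kJ/mol
ΔG > 0, so the forward reaction is non-spontaneous (proceeds in reverse).

ΔG = 6.80 kJ/mol; the forward reaction is non-spontaneous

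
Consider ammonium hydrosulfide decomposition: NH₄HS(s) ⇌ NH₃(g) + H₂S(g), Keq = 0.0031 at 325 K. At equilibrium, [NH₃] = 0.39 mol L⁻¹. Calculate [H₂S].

(NH₄HS is a pure solid — omitted from Keq.)
At equilibrium, Keq = [NH₃]·[H₂S] = 0.0031.
(0.39)·([H₂S]) = 0.0031
[H₂S] = 0.00795 = 0.0079 mol L⁻¹

[H₂S] = 0.0079 mol L⁻¹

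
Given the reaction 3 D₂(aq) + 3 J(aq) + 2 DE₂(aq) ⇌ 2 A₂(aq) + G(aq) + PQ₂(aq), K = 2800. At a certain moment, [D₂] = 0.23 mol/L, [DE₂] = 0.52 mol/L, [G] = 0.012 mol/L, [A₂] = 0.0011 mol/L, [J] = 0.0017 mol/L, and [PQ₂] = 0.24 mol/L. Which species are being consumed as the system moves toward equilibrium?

Q = [A₂]²·[G]·[PQ₂] / ([D₂]³·[J]³·[DE₂]²) = (0.0011)²·(0.012)·(0.24) / ((0.23)³·(0.0017)³·(0.52)²) = 220
Q = 220 < K = 2800: net forward reaction.

D₂, J, DE₂ (reactants)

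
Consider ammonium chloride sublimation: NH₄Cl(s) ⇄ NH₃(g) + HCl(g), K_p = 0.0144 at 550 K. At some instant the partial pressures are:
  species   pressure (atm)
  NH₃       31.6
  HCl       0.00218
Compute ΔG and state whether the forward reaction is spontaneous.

ΔG = 7.16 kJ/mol; the forward reaction is non-spontaneous

(NH₄Cl is a pure solid — omitted from Q_p.)
Q_p = P(NH₃)·P(HCl) = (31.6)·(0.00218) = 0.0689
ΔG = RT ln(Q_p/K_p) = (8.314 J mol⁻¹ K⁻¹)(550 K) × ln(0.0689/0.0144)
   = (4.573 kJ/mol)(1.565) = 7.16 kJ/mol
ΔG > 0, so the forward reaction is non-spontaneous (proceeds in reverse).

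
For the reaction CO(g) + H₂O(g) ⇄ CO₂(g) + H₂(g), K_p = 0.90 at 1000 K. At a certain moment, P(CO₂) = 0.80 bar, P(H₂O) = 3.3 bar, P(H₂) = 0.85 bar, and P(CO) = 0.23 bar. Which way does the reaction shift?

no net change (already at equilibrium)

Q_p = P(CO₂)·P(H₂) / (P(CO)·P(H₂O)) = (0.80)·(0.85) / ((0.23)·(3.3)) = 0.90
Q_p = 0.90 = K_p, so the system is already at equilibrium.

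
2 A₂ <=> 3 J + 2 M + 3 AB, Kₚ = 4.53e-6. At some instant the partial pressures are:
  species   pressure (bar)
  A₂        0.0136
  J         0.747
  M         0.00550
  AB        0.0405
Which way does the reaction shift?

at equilibrium

Qₚ = P(J)³·P(M)²·P(AB)³ / P(A₂)² = (0.747)³·(0.00550)²·(0.0405)³ / (0.0136)² = 4.53e-6
Qₚ = 4.53e-6 = Kₚ, so the system is already at equilibrium.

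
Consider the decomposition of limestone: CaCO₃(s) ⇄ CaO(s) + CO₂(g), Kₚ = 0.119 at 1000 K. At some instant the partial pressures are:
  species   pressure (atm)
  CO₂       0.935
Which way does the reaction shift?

(CaCO₃, CaO are pure solids — omitted from Qₚ.)
Qₚ = P(CO₂) = 0.935
Qₚ = 0.935 > Kₚ = 0.119, so the reverse reaction proceeds.

to the left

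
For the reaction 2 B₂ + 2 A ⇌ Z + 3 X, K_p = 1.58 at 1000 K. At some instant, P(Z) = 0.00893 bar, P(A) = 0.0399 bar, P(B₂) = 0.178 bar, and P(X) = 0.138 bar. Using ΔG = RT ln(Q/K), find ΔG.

Q_p = P(Z)·P(X)³ / (P(B₂)²·P(A)²) = (0.00893)·(0.138)³ / ((0.178)²·(0.0399)²) = 0.465
ΔG = RT ln(Q_p/K_p) = (8.314 J mol⁻¹ K⁻¹)(1000 K) × ln(0.465/1.58)
   = (8.314 kJ/mol)(-1.223) = -10.2 kJ/mol
ΔG < 0, so the forward reaction is spontaneous (proceeds forward).

ΔG = -10.2 kJ/mol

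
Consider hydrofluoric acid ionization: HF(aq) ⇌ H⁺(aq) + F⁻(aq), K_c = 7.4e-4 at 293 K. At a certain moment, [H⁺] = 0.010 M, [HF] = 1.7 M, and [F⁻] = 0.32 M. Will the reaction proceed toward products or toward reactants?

Q_c = [H⁺]·[F⁻] / [HF] = (0.010)·(0.32) / (1.7) = 0.0019
Q_c = 0.0019 > K_c = 7.4e-4, so the reverse reaction proceeds.

in the reverse direction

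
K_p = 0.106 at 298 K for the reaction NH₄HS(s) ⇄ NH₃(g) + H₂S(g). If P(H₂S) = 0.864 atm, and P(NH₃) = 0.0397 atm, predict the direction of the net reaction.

(NH₄HS is a pure solid — omitted from Q_p.)
Q_p = P(NH₃)·P(H₂S) = (0.0397)·(0.864) = 0.0343
Q_p = 0.0343 < K_p = 0.106, so the forward reaction proceeds.

in the forward direction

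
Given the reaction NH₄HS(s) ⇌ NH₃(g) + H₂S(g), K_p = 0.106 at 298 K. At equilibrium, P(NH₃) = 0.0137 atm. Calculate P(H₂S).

(NH₄HS is a pure solid — omitted from K_p.)
At equilibrium, K_p = P(NH₃)·P(H₂S) = 0.106.
(0.0137)·(P(H₂S)) = 0.106
P(H₂S) = 7.74 atm

P(H₂S) = 7.74 atm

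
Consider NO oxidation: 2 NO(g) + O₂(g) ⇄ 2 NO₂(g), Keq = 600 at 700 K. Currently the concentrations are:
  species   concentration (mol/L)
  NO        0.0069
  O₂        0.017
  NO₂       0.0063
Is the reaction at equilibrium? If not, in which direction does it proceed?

Q = [NO₂]² / ([NO]²·[O₂]) = (0.0063)² / ((0.0069)²·(0.017)) = 49
Q = 49 < Keq = 600, so the forward reaction proceeds.

forward (toward products)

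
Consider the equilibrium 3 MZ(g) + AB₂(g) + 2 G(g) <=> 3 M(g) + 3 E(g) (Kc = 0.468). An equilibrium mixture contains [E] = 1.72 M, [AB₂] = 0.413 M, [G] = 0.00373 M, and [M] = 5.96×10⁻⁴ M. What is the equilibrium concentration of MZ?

[MZ] = 0.0737 M

At equilibrium, Kc = [M]³·[E]³ / ([MZ]³·[AB₂]·[G]²) = 0.468.
(5.96×10⁻⁴)³·(1.72)³ / (([MZ])³·(0.413)·(0.00373)²) = 0.468
[MZ]³ = 4.01×10⁻⁴ ⇒ [MZ] = 0.0737 M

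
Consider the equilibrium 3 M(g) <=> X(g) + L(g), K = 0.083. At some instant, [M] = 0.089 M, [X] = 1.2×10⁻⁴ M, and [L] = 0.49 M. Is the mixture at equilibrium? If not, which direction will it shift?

yes, at equilibrium

Q = [X]·[L] / [M]³ = (1.2×10⁻⁴)·(0.49) / (0.089)³ = 0.083
Q = 0.083 = K; the system is at equilibrium.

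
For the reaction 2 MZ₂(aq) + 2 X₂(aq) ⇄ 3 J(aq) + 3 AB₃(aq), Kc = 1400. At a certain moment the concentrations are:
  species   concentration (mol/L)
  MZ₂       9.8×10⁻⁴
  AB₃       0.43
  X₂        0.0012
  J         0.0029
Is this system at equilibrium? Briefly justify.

yes, at equilibrium

Qc = [J]³·[AB₃]³ / ([MZ₂]²·[X₂]²) = (0.0029)³·(0.43)³ / ((9.8×10⁻⁴)²·(0.0012)²) = 1400
Qc = 1400 = Kc; the system is at equilibrium.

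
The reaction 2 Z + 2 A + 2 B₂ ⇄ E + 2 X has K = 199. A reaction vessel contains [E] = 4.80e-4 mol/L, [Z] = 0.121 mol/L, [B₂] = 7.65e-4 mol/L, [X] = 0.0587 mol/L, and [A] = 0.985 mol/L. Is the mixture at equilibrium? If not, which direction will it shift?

Q = [E]·[X]² / ([Z]²·[A]²·[B₂]²) = (4.80e-4)·(0.0587)² / ((0.121)²·(0.985)²·(7.65e-4)²) = 199
Q = 199 = K; the system is at equilibrium.

yes, at equilibrium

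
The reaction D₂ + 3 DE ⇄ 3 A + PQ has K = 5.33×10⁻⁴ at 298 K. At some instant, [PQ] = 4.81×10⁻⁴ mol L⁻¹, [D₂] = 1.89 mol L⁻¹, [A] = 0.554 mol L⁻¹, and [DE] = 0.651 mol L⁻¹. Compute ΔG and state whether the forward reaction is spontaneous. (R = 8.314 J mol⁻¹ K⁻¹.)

Q = [A]³·[PQ] / ([D₂]·[DE]³) = (0.554)³·(4.81×10⁻⁴) / ((1.89)·(0.651)³) = 1.57×10⁻⁴
ΔG = RT ln(Q/K) = (8.314 J mol⁻¹ K⁻¹)(298 K) × ln(1.57×10⁻⁴/5.33×10⁻⁴)
   = (2.478 kJ/mol)(-1.222) = -3.03 kJ/mol
ΔG < 0, so the forward reaction is spontaneous (proceeds forward).

ΔG = -3.03 kJ/mol; the forward reaction is spontaneous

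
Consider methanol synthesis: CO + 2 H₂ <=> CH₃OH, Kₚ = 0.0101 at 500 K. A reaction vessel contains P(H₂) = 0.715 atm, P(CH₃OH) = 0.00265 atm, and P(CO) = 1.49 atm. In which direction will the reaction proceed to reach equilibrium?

Qₚ = P(CH₃OH) / (P(CO)·P(H₂)²) = (0.00265) / ((1.49)·(0.715)²) = 0.00348
Qₚ = 0.00348 < Kₚ = 0.0101, so the forward reaction proceeds.

forward (toward products)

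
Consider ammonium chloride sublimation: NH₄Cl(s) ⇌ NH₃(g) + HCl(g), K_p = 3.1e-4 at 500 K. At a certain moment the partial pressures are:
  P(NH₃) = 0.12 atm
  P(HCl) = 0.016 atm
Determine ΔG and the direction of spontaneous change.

ΔG = 7.58 kJ/mol; the forward reaction is non-spontaneous

(NH₄Cl is a pure solid — omitted from Q_p.)
Q_p = P(NH₃)·P(HCl) = (0.12)·(0.016) = 0.00192
ΔG = RT ln(Q_p/K_p) = (8.314 J mol⁻¹ K⁻¹)(500 K) × ln(0.00192/3.1e-4)
   = (4.157 kJ/mol)(1.824) = 7.58 kJ/mol
ΔG > 0, so the forward reaction is non-spontaneous (proceeds in reverse).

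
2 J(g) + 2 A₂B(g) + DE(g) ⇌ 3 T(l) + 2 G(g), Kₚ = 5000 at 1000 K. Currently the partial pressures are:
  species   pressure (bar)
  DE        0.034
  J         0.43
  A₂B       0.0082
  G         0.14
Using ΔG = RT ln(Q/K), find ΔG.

ΔG = 18.5 kJ/mol

(T is a pure liquid — omitted from Qₚ.)
Qₚ = P(G)² / (P(J)²·P(A₂B)²·P(DE)) = (0.14)² / ((0.43)²·(0.0082)²·(0.034)) = 46400
ΔG = RT ln(Qₚ/Kₚ) = (8.314 J mol⁻¹ K⁻¹)(1000 K) × ln(46400/5000)
   = (8.314 kJ/mol)(2.228) = 18.5 kJ/mol
ΔG > 0, so the forward reaction is non-spontaneous (proceeds in reverse).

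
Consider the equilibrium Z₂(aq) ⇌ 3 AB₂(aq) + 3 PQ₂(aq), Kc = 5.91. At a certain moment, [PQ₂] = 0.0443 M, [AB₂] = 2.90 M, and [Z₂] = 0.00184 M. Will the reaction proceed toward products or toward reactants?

Qc = [AB₂]³·[PQ₂]³ / [Z₂] = (2.90)³·(0.0443)³ / (0.00184) = 1.15
Qc = 1.15 < Kc = 5.91, so the forward reaction proceeds.

in the forward direction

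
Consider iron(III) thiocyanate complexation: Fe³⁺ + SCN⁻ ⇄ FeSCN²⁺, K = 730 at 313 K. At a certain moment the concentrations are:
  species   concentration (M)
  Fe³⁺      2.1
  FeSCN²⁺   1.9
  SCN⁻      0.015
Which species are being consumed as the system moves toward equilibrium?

Fe³⁺, SCN⁻ (reactants)

Q = [FeSCN²⁺] / ([Fe³⁺]·[SCN⁻]) = (1.9) / ((2.1)·(0.015)) = 60
Q = 60 < K = 730: net forward reaction.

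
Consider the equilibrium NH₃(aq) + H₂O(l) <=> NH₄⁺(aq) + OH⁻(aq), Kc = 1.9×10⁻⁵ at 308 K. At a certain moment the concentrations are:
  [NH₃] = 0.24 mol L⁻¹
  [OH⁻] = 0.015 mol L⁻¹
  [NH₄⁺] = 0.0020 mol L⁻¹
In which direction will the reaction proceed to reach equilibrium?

(H₂O is a pure liquid — omitted from Qc.)
Qc = [NH₄⁺]·[OH⁻] / [NH₃] = (0.0020)·(0.015) / (0.24) = 1.2×10⁻⁴
Qc = 1.2×10⁻⁴ > Kc = 1.9×10⁻⁵, so the reverse reaction proceeds.

to the left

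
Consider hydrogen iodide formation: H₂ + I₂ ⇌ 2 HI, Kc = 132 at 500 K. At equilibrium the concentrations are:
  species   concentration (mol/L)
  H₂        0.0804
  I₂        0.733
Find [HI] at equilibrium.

[HI] = 2.79 mol/L

At equilibrium, Kc = [HI]² / ([H₂]·[I₂]) = 132.
([HI])² / ((0.0804)·(0.733)) = 132
[HI]² = 7.78 ⇒ [HI] = 2.79 mol/L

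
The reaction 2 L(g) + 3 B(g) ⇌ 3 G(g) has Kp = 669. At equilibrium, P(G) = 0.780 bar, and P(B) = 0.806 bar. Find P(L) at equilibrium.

P(L) = 0.0368 bar

At equilibrium, Kp = P(G)³ / (P(L)²·P(B)³) = 669.
(0.780)³ / ((P(L))²·(0.806)³) = 669
P(L)² = 0.00135 ⇒ P(L) = 0.0368 bar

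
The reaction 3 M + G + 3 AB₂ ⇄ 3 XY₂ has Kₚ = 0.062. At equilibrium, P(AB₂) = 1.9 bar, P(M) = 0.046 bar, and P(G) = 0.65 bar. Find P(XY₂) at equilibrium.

P(XY₂) = 0.030 bar

At equilibrium, Kₚ = P(XY₂)³ / (P(M)³·P(G)·P(AB₂)³) = 0.062.
(P(XY₂))³ / ((0.046)³·(0.65)·(1.9)³) = 0.062
P(XY₂)³ = 2.69×10⁻⁵ ⇒ P(XY₂) = 0.030 bar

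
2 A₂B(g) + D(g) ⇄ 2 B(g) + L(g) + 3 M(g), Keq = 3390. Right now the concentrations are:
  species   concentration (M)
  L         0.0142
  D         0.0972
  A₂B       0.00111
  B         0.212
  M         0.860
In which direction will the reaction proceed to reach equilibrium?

Q = [B]²·[L]·[M]³ / ([A₂B]²·[D]) = (0.212)²·(0.0142)·(0.860)³ / ((0.00111)²·(0.0972)) = 3390
Q = 3390 = Keq, so the system is already at equilibrium.

at equilibrium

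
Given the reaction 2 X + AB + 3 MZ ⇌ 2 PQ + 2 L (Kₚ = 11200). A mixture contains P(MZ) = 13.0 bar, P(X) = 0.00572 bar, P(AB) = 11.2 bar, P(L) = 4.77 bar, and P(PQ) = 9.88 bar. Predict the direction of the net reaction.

in the forward direction

Qₚ = P(PQ)²·P(L)² / (P(X)²·P(AB)·P(MZ)³) = (9.88)²·(4.77)² / ((0.00572)²·(11.2)·(13.0)³) = 2760
Qₚ = 2760 < Kₚ = 11200, so the forward reaction proceeds.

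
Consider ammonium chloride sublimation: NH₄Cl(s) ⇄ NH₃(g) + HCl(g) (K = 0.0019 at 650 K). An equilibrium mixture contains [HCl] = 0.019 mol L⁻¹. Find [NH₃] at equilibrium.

[NH₃] = 0.10 mol L⁻¹

(NH₄Cl is a pure solid — omitted from K.)
At equilibrium, K = [NH₃]·[HCl] = 0.0019.
([NH₃])·(0.019) = 0.0019
[NH₃] = 0.100 = 0.10 mol L⁻¹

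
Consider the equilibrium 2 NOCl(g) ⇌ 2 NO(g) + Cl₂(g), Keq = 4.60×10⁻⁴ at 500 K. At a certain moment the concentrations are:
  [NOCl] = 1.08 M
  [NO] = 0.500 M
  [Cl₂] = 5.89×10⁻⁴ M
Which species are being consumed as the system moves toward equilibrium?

Q = [NO]²·[Cl₂] / [NOCl]² = (0.500)²·(5.89×10⁻⁴) / (1.08)² = 1.26×10⁻⁴
Q = 1.26×10⁻⁴ < Keq = 4.60×10⁻⁴: net forward reaction.

NOCl (reactants)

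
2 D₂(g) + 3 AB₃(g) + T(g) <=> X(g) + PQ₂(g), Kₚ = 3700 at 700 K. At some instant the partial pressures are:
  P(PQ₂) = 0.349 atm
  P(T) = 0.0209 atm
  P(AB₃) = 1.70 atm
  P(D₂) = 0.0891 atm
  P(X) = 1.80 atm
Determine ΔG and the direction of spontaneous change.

ΔG = -9.13 kJ/mol; the forward reaction is spontaneous

Qₚ = P(X)·P(PQ₂) / (P(D₂)²·P(AB₃)³·P(T)) = (1.80)·(0.349) / ((0.0891)²·(1.70)³·(0.0209)) = 771
ΔG = RT ln(Qₚ/Kₚ) = (8.314 J mol⁻¹ K⁻¹)(700 K) × ln(771/3700)
   = (5.820 kJ/mol)(-1.568) = -9.13 kJ/mol
ΔG < 0, so the forward reaction is spontaneous (proceeds forward).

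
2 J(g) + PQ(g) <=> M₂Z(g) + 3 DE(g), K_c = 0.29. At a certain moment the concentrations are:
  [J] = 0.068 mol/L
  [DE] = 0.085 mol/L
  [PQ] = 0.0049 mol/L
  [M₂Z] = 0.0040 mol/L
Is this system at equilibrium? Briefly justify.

Q_c = [M₂Z]·[DE]³ / ([J]²·[PQ]) = (0.0040)·(0.085)³ / ((0.068)²·(0.0049)) = 0.11
Q_c = 0.11 < K_c = 0.29: net forward reaction.

no; Q < K, reaction proceeds forward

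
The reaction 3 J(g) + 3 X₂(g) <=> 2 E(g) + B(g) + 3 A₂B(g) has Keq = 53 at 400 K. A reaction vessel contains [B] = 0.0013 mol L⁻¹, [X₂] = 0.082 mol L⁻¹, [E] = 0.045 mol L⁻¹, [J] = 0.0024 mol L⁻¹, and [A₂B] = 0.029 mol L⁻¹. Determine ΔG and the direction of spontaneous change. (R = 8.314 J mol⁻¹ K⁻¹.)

Q = [E]²·[B]·[A₂B]³ / ([J]³·[X₂]³) = (0.045)²·(0.0013)·(0.029)³ / ((0.0024)³·(0.082)³) = 8.42
ΔG = RT ln(Q/Keq) = (8.314 J mol⁻¹ K⁻¹)(400 K) × ln(8.42/53)
   = (3.326 kJ/mol)(-1.840) = -6.12 kJ/mol
ΔG < 0, so the forward reaction is spontaneous (proceeds forward).

ΔG = -6.12 kJ/mol; the forward reaction is spontaneous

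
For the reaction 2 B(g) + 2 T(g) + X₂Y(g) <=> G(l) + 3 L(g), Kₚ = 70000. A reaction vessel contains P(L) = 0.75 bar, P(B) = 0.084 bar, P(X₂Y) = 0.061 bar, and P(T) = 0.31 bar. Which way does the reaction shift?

(G is a pure liquid — omitted from Qₚ.)
Qₚ = P(L)³ / (P(B)²·P(T)²·P(X₂Y)) = (0.75)³ / ((0.084)²·(0.31)²·(0.061)) = 10000
Qₚ = 10000 < Kₚ = 70000, so the forward reaction proceeds.

in the forward direction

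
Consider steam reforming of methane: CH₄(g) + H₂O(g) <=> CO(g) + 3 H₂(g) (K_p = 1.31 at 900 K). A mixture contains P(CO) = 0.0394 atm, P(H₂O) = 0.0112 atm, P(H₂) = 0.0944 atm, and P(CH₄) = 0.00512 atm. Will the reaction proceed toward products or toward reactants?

forward (toward products)

Q_p = P(CO)·P(H₂)³ / (P(CH₄)·P(H₂O)) = (0.0394)·(0.0944)³ / ((0.00512)·(0.0112)) = 0.578
Q_p = 0.578 < K_p = 1.31, so the forward reaction proceeds.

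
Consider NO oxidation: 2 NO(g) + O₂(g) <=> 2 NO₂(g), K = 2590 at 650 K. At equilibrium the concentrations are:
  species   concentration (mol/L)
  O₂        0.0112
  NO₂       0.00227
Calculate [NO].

At equilibrium, K = [NO₂]² / ([NO]²·[O₂]) = 2590.
(0.00227)² / (([NO])²·(0.0112)) = 2590
[NO]² = 1.78e-7 ⇒ [NO] = 4.21e-4 mol/L

[NO] = 4.21e-4 mol/L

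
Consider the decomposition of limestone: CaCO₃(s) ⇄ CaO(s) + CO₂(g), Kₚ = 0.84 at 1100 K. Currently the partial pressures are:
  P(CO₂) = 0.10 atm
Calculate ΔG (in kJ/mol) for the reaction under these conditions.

(CaCO₃, CaO are pure solids — omitted from Qₚ.)
Qₚ = P(CO₂) = 0.100
ΔG = RT ln(Qₚ/Kₚ) = (8.314 J mol⁻¹ K⁻¹)(1100 K) × ln(0.100/0.84)
   = (9.145 kJ/mol)(-2.128) = -19.5 kJ/mol
ΔG < 0, so the forward reaction is spontaneous (proceeds forward).

ΔG = -19.5 kJ/mol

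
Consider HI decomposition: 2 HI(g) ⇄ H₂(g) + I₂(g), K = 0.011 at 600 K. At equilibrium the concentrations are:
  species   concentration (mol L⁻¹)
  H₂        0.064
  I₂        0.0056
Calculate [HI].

[HI] = 0.18 mol L⁻¹

At equilibrium, K = [H₂]·[I₂] / [HI]² = 0.011.
(0.064)·(0.0056) / ([HI])² = 0.011
[HI]² = 0.0326 ⇒ [HI] = 0.18 mol L⁻¹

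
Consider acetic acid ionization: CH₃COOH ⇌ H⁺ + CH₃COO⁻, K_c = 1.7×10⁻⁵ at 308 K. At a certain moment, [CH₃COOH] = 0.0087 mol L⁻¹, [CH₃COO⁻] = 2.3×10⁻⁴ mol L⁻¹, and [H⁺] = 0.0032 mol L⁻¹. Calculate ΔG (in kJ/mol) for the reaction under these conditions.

ΔG = 4.11 kJ/mol

Q_c = [H⁺]·[CH₃COO⁻] / [CH₃COOH] = (0.0032)·(2.3×10⁻⁴) / (0.0087) = 8.46×10⁻⁵
ΔG = RT ln(Q_c/K_c) = (8.314 J mol⁻¹ K⁻¹)(308 K) × ln(8.46×10⁻⁵/1.7×10⁻⁵)
   = (2.561 kJ/mol)(1.605) = 4.11 kJ/mol
ΔG > 0, so the forward reaction is non-spontaneous (proceeds in reverse).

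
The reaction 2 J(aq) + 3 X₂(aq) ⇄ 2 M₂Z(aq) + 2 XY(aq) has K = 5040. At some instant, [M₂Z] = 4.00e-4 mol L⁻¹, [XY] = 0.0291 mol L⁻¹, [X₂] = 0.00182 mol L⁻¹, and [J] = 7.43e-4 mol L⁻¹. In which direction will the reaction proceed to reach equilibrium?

reverse (toward reactants)

Q = [M₂Z]²·[XY]² / ([J]²·[X₂]³) = (4.00e-4)²·(0.0291)² / ((7.43e-4)²·(0.00182)³) = 40700
Q = 40700 > K = 5040, so the reverse reaction proceeds.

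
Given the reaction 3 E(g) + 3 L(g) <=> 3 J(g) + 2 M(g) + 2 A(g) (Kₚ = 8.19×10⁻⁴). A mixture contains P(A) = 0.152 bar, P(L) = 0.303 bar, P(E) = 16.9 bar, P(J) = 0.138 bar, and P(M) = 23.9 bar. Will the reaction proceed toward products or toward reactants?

Qₚ = P(J)³·P(M)²·P(A)² / (P(E)³·P(L)³) = (0.138)³·(23.9)²·(0.152)² / ((16.9)³·(0.303)³) = 2.58×10⁻⁴
Qₚ = 2.58×10⁻⁴ < Kₚ = 8.19×10⁻⁴, so the forward reaction proceeds.

to the right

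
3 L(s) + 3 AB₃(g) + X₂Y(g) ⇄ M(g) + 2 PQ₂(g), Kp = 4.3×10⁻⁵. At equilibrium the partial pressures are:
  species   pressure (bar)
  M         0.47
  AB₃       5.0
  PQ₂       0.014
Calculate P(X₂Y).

P(X₂Y) = 0.017 bar

(L is a pure solid — omitted from Kp.)
At equilibrium, Kp = P(M)·P(PQ₂)² / (P(AB₃)³·P(X₂Y)) = 4.3×10⁻⁵.
(0.47)·(0.014)² / ((5.0)³·(P(X₂Y))) = 4.3×10⁻⁵
P(X₂Y) = 0.0171 = 0.017 bar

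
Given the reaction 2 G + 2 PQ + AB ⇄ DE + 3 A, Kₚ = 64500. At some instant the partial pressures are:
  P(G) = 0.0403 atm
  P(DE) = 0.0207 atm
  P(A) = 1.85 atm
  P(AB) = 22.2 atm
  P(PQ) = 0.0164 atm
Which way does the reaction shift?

Qₚ = P(DE)·P(A)³ / (P(G)²·P(PQ)²·P(AB)) = (0.0207)·(1.85)³ / ((0.0403)²·(0.0164)²·(22.2)) = 13500
Qₚ = 13500 < Kₚ = 64500, so the forward reaction proceeds.

forward (toward products)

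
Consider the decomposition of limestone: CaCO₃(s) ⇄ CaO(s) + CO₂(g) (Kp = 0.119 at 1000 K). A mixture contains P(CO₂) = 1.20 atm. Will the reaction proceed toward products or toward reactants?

(CaCO₃, CaO are pure solids — omitted from Qp.)
Qp = P(CO₂) = 1.20
Qp = 1.20 > Kp = 0.119, so the reverse reaction proceeds.

to the left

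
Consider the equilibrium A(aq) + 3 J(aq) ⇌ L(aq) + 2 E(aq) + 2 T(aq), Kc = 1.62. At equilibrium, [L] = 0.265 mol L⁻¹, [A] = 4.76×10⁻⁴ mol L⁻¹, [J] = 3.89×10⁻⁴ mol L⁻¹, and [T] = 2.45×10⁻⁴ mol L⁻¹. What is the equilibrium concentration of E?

At equilibrium, Kc = [L]·[E]²·[T]² / ([A]·[J]³) = 1.62.
(0.265)·([E])²·(2.45×10⁻⁴)² / ((4.76×10⁻⁴)·(3.89×10⁻⁴)³) = 1.62
[E]² = 2.85×10⁻⁶ ⇒ [E] = 0.00169 mol L⁻¹

[E] = 0.00169 mol L⁻¹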